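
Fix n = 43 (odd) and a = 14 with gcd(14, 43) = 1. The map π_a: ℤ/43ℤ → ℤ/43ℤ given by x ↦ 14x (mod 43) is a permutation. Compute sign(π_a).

Trace 14: π^k(14) = [14, 24, 35, 17, 23, 21, 36] for k=0..6.
π_14 has 3 disjoint cycles with lengths [21, 21, 1] on {0,…,42}.
With 3 cycles on 43 points, sign = (−1)^{43−3} = +1.

+1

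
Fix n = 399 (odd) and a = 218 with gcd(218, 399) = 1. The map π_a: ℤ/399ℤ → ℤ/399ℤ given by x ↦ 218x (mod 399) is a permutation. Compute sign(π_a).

Orbit of 358 under x↦218x: [358, 239, 232, 302, 1, 218, 43]… (length divides ord_399(218)).
42 cycles of lengths [18, 18, 18, 18, 18, 18, 18, 18, 18, 18, 18, 18, 18, 18, 9, 9, 9, 9, 9, 9, 9, 9, 9, 9, 9, 9, 9, 9, 2, 2, 2, 2, 2, 2, 2, 1, 1, 1, 1, 1, 1, 1].
Σ(ℓ_i−1) = 399−42 = 357; sign = (−1)^357 = -1.
Check: (218/399) = -1 by Zolotarev.

-1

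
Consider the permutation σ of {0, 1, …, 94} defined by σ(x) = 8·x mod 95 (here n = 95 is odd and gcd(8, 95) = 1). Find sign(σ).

Trace 37: π^k(37) = [37, 11, 88, 39, 27, 26, 18] for k=0..6.
π_8 has 11 disjoint cycles with lengths [12, 12, 12, 12, 12, 12, 6, 6, 6, 4, 1] on {0,…,94}.
sign(π) = (−1)^{n − #cycles} = (−1)^{95−11} = (−1)^84 = +1.

+1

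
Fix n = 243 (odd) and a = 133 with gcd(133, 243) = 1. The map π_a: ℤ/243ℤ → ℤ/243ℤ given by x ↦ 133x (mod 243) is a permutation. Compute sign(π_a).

Trace 64: π^k(64) = [64, 7, 202, 136, 106, 4, 46] for k=0..6.
The orbit structure of x ↦ 133x mod 243: 11 orbits of sizes [81, 81, 27, 27, 9, 9, 3, 3, 1, 1, 1].
243 − 11 = 232 transpositions; sign(π) = (−1)^232 = +1.
Check: (133/243) = +1 by Zolotarev.

+1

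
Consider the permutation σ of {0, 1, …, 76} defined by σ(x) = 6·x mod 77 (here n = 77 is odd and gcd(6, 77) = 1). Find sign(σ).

+1

Start at x=41: 41 → 15 → 13 → 1 → 6 → 36 → 62 → … (one orbit).
π_6 has 11 disjoint cycles with lengths [10, 10, 10, 10, 10, 10, 10, 2, 2, 2, 1] on {0,…,76}.
sign(π) = (−1)^{n − #cycles} = (−1)^{77−11} = (−1)^66 = +1.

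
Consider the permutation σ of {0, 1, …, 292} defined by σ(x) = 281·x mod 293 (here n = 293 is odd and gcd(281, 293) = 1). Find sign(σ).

Orbit of 105 under x↦281x: [105, 205, 177, 220, 290, 36, 154]… (length divides ord_293(281)).
The orbit structure of x ↦ 281x mod 293: 2 orbits of sizes [292, 1].
2 cycles on 293: each ℓ→(−1)^(ℓ−1), product (−1)^291 = -1.

-1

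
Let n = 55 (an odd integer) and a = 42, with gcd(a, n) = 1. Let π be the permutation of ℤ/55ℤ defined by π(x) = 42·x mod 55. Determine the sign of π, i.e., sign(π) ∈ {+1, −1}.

Orbit of 1 under x↦42x: [1, 42, 4, 3, 16, 12, 9]… (length divides ord_55(42)).
Decompose π into cycles: lengths [20, 20, 5, 5, 4, 1] (6 cycles, including the fixed point 0).
6 cycles on 55: each ℓ→(−1)^(ℓ−1), product (−1)^49 = -1.

-1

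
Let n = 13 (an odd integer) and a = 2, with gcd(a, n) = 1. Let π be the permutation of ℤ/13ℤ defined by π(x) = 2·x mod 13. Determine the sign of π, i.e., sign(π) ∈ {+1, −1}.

Start at x=11: 11 → 9 → 5 → 10 → 7 → 1 → 2 → … (one orbit).
The orbit structure of x ↦ 2x mod 13: 2 orbits of sizes [12, 1].
n − c = 13 − 2 = 11; sign = (−1)^11 = -1.
(2|13)_J = -1 (Zolotarev's lemma cross-check).

-1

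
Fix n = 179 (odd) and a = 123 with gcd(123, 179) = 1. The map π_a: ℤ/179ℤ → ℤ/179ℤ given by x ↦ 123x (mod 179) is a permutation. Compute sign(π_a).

-1

Trace 159: π^k(159) = [159, 46, 109, 161, 113, 116, 127] for k=0..6.
The orbit structure of x ↦ 123x mod 179: 2 orbits of sizes [178, 1].
With 2 cycles on 179 points, sign = (−1)^{179−2} = -1.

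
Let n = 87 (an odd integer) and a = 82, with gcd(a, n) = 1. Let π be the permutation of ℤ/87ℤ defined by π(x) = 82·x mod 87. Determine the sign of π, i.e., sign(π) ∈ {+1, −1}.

+1

Trace 82: π^k(82) = [82, 25, 49, 16, 7, 52, 1] for k=0..6.
Cycle type of π: 7×12 + 1×3; total 15 cycles.
sign(π) = (−1)^{n − #cycles} = (−1)^{87−15} = (−1)^72 = +1.
(82|87)_J = +1 (Zolotarev's lemma cross-check).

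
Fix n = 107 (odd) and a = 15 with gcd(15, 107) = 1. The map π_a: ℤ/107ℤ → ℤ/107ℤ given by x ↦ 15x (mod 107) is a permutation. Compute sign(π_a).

-1

Orbit of 82 under x↦15x: [82, 53, 46, 48, 78, 100, 2]… (length divides ord_107(15)).
Decompose π into cycles: lengths [106, 1] (2 cycles, including the fixed point 0).
n − c = 107 − 2 = 105; sign = (−1)^105 = -1.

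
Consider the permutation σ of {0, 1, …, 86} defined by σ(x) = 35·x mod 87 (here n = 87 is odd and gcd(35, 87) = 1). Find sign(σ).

Start at x=86: 86 → 52 → 80 → 16 → 38 → 25 → 5 → … (one orbit).
Decompose π into cycles: lengths [14, 14, 14, 14, 14, 14, 2, 1] (8 cycles, including the fixed point 0).
With 8 cycles on 87 points, sign = (−1)^{87−8} = -1.
(35|87)_J = -1 (Zolotarev's lemma cross-check).

-1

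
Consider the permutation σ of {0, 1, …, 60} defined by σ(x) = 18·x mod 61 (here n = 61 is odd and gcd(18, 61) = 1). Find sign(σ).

-1

Orbit of 27 under x↦18x: [27, 59, 25, 23, 48, 10, 58]… (length divides ord_61(18)).
Decompose π into cycles: lengths [60, 1] (2 cycles, including the fixed point 0).
Σ(ℓ_i−1) = 61−2 = 59; sign = (−1)^59 = -1.
Zolotarev: (18|61) = -1, matching the cycle-count sign.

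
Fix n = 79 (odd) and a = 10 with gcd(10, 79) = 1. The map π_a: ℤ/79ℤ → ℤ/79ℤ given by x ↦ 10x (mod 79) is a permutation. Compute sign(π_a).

Start at x=8: 8 → 1 → 10 → 21 → 52 → 46 → 65 → … (one orbit).
The orbit structure of x ↦ 10x mod 79: 7 orbits of sizes [13, 13, 13, 13, 13, 13, 1].
79 − 7 = 72 transpositions; sign(π) = (−1)^72 = +1.
(10|79)_J = +1 (Zolotarev's lemma cross-check).

+1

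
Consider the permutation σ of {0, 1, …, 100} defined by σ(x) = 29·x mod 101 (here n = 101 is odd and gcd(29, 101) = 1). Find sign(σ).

-1

Start at x=21: 21 → 3 → 87 → 99 → 43 → 35 → 5 → … (one orbit).
Cycle lengths of π_29 on ℤ/101ℤ: [100, 1]; 2 cycles in total.
sign(π) = (−1)^{n − #cycles} = (−1)^{101−2} = (−1)^99 = -1.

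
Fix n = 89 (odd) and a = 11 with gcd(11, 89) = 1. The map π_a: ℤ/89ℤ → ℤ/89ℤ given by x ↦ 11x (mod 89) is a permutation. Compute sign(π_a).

+1

Trace 57: π^k(57) = [57, 4, 44, 39, 73, 2, 22] for k=0..6.
π_11 has 5 disjoint cycles with lengths [22, 22, 22, 22, 1] on {0,…,88}.
5 cycles on 89: each ℓ→(−1)^(ℓ−1), product (−1)^84 = +1.
The Jacobi symbol (11|89) = +1 (Zolotarev) agrees.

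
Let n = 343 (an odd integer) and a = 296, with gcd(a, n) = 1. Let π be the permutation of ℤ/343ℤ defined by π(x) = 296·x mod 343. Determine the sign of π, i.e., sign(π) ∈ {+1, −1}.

+1

Orbit of 60 under x↦296x: [60, 267, 142, 186, 176, 303, 165]… (length divides ord_343(296)).
Cycle type of π: 147×2 + 21×2 + 3×2 + 1; total 7 cycles.
343 − 7 = 336 transpositions; sign(π) = (−1)^336 = +1.
Check: (296/343) = +1 by Zolotarev.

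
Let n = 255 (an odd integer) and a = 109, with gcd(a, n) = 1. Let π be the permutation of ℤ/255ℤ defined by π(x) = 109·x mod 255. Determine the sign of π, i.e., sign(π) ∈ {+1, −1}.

-1

Start at x=214: 214 → 121 → 184 → 166 → 244 → 76 → 124 → … (one orbit).
π_109 has 24 disjoint cycles with lengths [16, 16, 16, 16, 16, 16, 16, 16, 16, 16, 16, 16, 16, 16, 16, 2, 2, 2, 2, 2, 2, 1, 1, 1] on {0,…,254}.
With 24 cycles on 255 points, sign = (−1)^{255−24} = -1.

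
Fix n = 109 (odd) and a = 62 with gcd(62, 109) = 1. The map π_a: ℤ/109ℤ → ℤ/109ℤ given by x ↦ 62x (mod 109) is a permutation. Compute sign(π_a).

-1

Start at x=37: 37 → 5 → 92 → 36 → 52 → 63 → 91 → … (one orbit).
The orbit structure of x ↦ 62x mod 109: 2 orbits of sizes [108, 1].
Σ(ℓ_i−1) = 109−2 = 107; sign = (−1)^107 = -1.
(62|109)_J = -1 (Zolotarev's lemma cross-check).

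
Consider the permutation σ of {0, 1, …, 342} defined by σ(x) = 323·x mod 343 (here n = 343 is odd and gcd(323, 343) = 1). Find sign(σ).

+1

Trace 99: π^k(99) = [99, 78, 155, 330, 260, 288, 71] for k=0..6.
π_323 has 19 disjoint cycles with lengths [49, 49, 49, 49, 49, 49, 7, 7, 7, 7, 7, 7, 1, 1, 1, 1, 1, 1, 1] on {0,…,342}.
With 19 cycles on 343 points, sign = (−1)^{343−19} = +1.
The Jacobi symbol (323|343) = +1 (Zolotarev) agrees.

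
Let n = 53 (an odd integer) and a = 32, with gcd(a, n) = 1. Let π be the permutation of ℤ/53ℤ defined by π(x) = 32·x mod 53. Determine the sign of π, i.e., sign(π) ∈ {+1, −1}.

-1

Orbit of 49 under x↦32x: [49, 31, 38, 50, 10, 2, 11]… (length divides ord_53(32)).
Cycle type of π: 52 + 1; total 2 cycles.
With 2 cycles on 53 points, sign = (−1)^{53−2} = -1.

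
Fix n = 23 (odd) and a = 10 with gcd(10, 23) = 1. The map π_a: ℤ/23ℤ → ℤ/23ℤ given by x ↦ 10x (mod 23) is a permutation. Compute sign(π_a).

Start at x=22: 22 → 13 → 15 → 12 → 5 → 4 → 17 → … (one orbit).
Cycle type of π: 22 + 1; total 2 cycles.
n − c = 23 − 2 = 21; sign = (−1)^21 = -1.
(10|23)_J = -1 (Zolotarev's lemma cross-check).

-1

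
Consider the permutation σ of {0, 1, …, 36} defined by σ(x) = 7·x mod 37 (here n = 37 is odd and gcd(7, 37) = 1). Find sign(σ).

+1

Trace 7: π^k(7) = [7, 12, 10, 33, 9, 26, 34] for k=0..6.
Cycle lengths of π_7 on ℤ/37ℤ: [9, 9, 9, 9, 1]; 5 cycles in total.
With 5 cycles on 37 points, sign = (−1)^{37−5} = +1.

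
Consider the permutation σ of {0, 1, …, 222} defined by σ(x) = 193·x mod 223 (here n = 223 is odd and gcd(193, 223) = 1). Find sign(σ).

Trace 159: π^k(159) = [159, 136, 157, 196, 141, 7, 13] for k=0..6.
Decompose π into cycles: lengths [74, 74, 74, 1] (4 cycles, including the fixed point 0).
4 cycles on 223: each ℓ→(−1)^(ℓ−1), product (−1)^219 = -1.

-1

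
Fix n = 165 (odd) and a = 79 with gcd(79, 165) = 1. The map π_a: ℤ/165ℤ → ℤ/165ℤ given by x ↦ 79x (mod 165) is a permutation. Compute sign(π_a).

Trace 1: π^k(1) = [1, 79, 136, 19, 16, 109, 31] for k=0..6.
Cycle type of π: 10×15 + 2×6 + 1×3; total 24 cycles.
With 24 cycles on 165 points, sign = (−1)^{165−24} = -1.
Check: (79/165) = -1 by Zolotarev.

-1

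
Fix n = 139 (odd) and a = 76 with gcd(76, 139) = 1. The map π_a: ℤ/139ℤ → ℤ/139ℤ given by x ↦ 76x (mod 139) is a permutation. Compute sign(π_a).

Trace 6: π^k(6) = [6, 39, 45, 84, 129, 74, 64] for k=0..6.
Cycle lengths of π_76 on ℤ/139ℤ: [46, 46, 46, 1]; 4 cycles in total.
Σ(ℓ_i−1) = 139−4 = 135; sign = (−1)^135 = -1.
(76|139)_J = -1 (Zolotarev's lemma cross-check).

-1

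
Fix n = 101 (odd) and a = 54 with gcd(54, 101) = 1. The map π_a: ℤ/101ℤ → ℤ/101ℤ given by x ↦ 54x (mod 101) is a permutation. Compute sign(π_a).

Start at x=31: 31 → 58 → 1 → 54 → 88 → 5 → 68 → … (one orbit).
Cycle lengths of π_54 on ℤ/101ℤ: [25, 25, 25, 25, 1]; 5 cycles in total.
101 − 5 = 96 transpositions; sign(π) = (−1)^96 = +1.
Via Zolotarev, sign(π_{54}) = (54|101) = +1.

+1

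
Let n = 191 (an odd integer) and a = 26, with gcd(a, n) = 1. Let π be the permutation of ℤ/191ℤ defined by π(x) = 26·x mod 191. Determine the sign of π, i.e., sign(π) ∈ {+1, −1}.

+1

Orbit of 133 under x↦26x: [133, 20, 138, 150, 80, 170, 27]… (length divides ord_191(26)).
The orbit structure of x ↦ 26x mod 191: 3 orbits of sizes [95, 95, 1].
With 3 cycles on 191 points, sign = (−1)^{191−3} = +1.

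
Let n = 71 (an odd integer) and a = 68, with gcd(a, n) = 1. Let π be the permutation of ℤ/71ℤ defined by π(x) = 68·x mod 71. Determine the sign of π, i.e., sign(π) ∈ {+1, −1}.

-1

Trace 31: π^k(31) = [31, 49, 66, 15, 26, 64, 21] for k=0..6.
Cycle type of π: 70 + 1; total 2 cycles.
sign(π) = (−1)^{n − #cycles} = (−1)^{71−2} = (−1)^69 = -1.
(68|71)_J = -1 (Zolotarev's lemma cross-check).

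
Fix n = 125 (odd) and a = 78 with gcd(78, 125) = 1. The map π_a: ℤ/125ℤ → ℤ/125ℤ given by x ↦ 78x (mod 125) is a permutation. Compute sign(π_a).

Orbit of 88 under x↦78x: [88, 114, 17, 76, 53, 9, 77]… (length divides ord_125(78)).
Cycle type of π: 100 + 20 + 4 + 1; total 4 cycles.
n − c = 125 − 4 = 121; sign = (−1)^121 = -1.

-1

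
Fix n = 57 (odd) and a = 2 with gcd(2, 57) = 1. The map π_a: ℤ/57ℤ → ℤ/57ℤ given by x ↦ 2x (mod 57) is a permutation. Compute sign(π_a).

+1

Start at x=8: 8 → 16 → 32 → 7 → 14 → 28 → 56 → … (one orbit).
5 cycles of lengths [18, 18, 18, 2, 1].
n − c = 57 − 5 = 52; sign = (−1)^52 = +1.
Check: (2/57) = +1 by Zolotarev.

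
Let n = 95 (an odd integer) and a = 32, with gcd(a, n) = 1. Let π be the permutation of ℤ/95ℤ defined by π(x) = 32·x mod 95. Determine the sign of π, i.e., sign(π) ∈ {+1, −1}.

Trace 52: π^k(52) = [52, 49, 48, 16, 37, 44, 78] for k=0..6.
5 cycles of lengths [36, 36, 18, 4, 1].
sign(π) = (−1)^{n − #cycles} = (−1)^{95−5} = (−1)^90 = +1.

+1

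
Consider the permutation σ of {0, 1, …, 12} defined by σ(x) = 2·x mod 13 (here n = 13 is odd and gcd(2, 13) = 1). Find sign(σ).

-1

Start at x=3: 3 → 6 → 12 → 11 → 9 → 5 → 10 → … (one orbit).
Decompose π into cycles: lengths [12, 1] (2 cycles, including the fixed point 0).
sign(π) = (−1)^{n − #cycles} = (−1)^{13−2} = (−1)^11 = -1.
Zolotarev: (2|13) = -1, matching the cycle-count sign.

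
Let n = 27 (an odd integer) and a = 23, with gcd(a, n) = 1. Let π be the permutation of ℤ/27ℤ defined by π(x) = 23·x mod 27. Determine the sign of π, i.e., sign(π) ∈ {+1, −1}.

-1

Start at x=23: 23 → 16 → 17 → 13 → 2 → 19 → 5 → … (one orbit).
Cycle type of π: 18 + 6 + 2 + 1; total 4 cycles.
27 − 4 = 23 transpositions; sign(π) = (−1)^23 = -1.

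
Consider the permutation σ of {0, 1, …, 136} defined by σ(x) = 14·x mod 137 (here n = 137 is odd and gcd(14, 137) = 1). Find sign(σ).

+1

Orbit of 121 under x↦14x: [121, 50, 15, 73, 63, 60, 18]… (length divides ord_137(14)).
Cycle lengths of π_14 on ℤ/137ℤ: [34, 34, 34, 34, 1]; 5 cycles in total.
Σ(ℓ_i−1) = 137−5 = 132; sign = (−1)^132 = +1.
Zolotarev: (14|137) = +1, matching the cycle-count sign.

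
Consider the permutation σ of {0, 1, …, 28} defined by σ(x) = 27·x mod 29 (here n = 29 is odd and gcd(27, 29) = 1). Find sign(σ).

Orbit of 2 under x↦27x: [2, 25, 8, 13, 3, 23, 12]… (length divides ord_29(27)).
The orbit structure of x ↦ 27x mod 29: 2 orbits of sizes [28, 1].
2 cycles on 29: each ℓ→(−1)^(ℓ−1), product (−1)^27 = -1.
The Jacobi symbol (27|29) = -1 (Zolotarev) agrees.

-1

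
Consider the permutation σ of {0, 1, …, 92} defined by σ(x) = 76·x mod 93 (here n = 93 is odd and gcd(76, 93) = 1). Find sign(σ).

+1

Trace 40: π^k(40) = [40, 64, 28, 82, 1, 76, 10] for k=0..6.
Cycle type of π: 15×6 + 1×3; total 9 cycles.
sign(π) = (−1)^{n − #cycles} = (−1)^{93−9} = (−1)^84 = +1.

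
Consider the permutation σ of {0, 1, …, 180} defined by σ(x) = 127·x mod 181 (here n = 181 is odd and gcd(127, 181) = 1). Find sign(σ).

-1

Start at x=149: 149 → 99 → 84 → 170 → 51 → 142 → 115 → … (one orbit).
2 cycles of lengths [180, 1].
181 − 2 = 179 transpositions; sign(π) = (−1)^179 = -1.
Check: (127/181) = -1 by Zolotarev.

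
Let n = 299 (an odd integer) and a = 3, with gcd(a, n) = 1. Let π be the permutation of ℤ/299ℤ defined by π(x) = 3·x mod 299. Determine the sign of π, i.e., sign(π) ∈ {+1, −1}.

Start at x=100: 100 → 1 → 3 → 9 → 27 → 81 → 243 → … (one orbit).
Cycle lengths of π_3 on ℤ/299ℤ: [33, 33, 33, 33, 33, 33, 33, 33, 11, 11, 3, 3, 3, 3, 1]; 15 cycles in total.
With 15 cycles on 299 points, sign = (−1)^{299−15} = +1.
Check: (3/299) = +1 by Zolotarev.

+1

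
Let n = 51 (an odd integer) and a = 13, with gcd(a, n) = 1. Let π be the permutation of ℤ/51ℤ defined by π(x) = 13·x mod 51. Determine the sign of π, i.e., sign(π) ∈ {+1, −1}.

+1

Start at x=1: 1 → 13 → 16 → 4 → 1 (one orbit).
Cycle lengths of π_13 on ℤ/51ℤ: [4, 4, 4, 4, 4, 4, 4, 4, 4, 4, 4, 4, 1, 1, 1]; 15 cycles in total.
sign(π) = (−1)^{n − #cycles} = (−1)^{51−15} = (−1)^36 = +1.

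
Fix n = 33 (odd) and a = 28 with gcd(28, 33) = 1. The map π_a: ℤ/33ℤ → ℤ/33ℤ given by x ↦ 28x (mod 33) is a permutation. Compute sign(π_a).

Start at x=4: 4 → 13 → 1 → 28 → 25 → 7 → 31 → … (one orbit).
Cycle type of π: 10×3 + 1×3; total 6 cycles.
sign(π) = (−1)^{n − #cycles} = (−1)^{33−6} = (−1)^27 = -1.

-1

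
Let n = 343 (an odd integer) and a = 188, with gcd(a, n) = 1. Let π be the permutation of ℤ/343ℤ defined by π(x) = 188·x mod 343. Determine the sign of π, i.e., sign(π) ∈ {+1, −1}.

Start at x=218: 218 → 167 → 183 → 104 → 1 → 188 → 15 → … (one orbit).
Cycle lengths of π_188 on ℤ/343ℤ: [98, 98, 98, 14, 14, 14, 2, 2, 2, 1]; 10 cycles in total.
With 10 cycles on 343 points, sign = (−1)^{343−10} = -1.
Zolotarev: (188|343) = -1, matching the cycle-count sign.

-1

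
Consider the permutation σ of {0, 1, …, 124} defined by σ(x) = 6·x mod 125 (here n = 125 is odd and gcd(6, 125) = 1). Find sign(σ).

Start at x=101: 101 → 106 → 11 → 66 → 21 → 1 → 6 → … (one orbit).
Cycle type of π: 25×4 + 5×4 + 1×5; total 13 cycles.
Σ(ℓ_i−1) = 125−13 = 112; sign = (−1)^112 = +1.
Via Zolotarev, sign(π_{6}) = (6|125) = +1.

+1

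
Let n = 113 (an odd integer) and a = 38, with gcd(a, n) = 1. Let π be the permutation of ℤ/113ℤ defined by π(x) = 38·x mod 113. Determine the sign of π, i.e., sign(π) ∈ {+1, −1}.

-1

Orbit of 1 under x↦38x: [1, 38, 88, 67, 60, 20, 82]… (length divides ord_113(38)).
π_38 has 2 disjoint cycles with lengths [112, 1] on {0,…,112}.
sign(π) = (−1)^{n − #cycles} = (−1)^{113−2} = (−1)^111 = -1.
The Jacobi symbol (38|113) = -1 (Zolotarev) agrees.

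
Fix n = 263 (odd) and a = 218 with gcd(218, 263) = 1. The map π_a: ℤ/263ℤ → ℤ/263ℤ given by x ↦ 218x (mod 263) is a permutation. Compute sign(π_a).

Orbit of 50 under x↦218x: [50, 117, 258, 225, 132, 109, 92]… (length divides ord_263(218)).
Cycle lengths of π_218 on ℤ/263ℤ: [131, 131, 1]; 3 cycles in total.
With 3 cycles on 263 points, sign = (−1)^{263−3} = +1.

+1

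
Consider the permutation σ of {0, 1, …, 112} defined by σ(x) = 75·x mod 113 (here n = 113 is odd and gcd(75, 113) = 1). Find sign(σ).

Start at x=43: 43 → 61 → 55 → 57 → 94 → 44 → 23 → … (one orbit).
Cycle type of π: 112 + 1; total 2 cycles.
Σ(ℓ_i−1) = 113−2 = 111; sign = (−1)^111 = -1.

-1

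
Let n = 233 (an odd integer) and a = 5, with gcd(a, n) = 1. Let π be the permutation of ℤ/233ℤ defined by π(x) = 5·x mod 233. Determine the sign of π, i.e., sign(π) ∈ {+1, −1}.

-1

Trace 202: π^k(202) = [202, 78, 157, 86, 197, 53, 32] for k=0..6.
π_5 has 2 disjoint cycles with lengths [232, 1] on {0,…,232}.
233 − 2 = 231 transpositions; sign(π) = (−1)^231 = -1.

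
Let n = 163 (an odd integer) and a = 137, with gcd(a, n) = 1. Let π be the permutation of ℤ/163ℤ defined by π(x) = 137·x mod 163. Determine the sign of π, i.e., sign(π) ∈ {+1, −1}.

-1

Start at x=11: 11 → 40 → 101 → 145 → 142 → 57 → 148 → … (one orbit).
Cycle lengths of π_137 on ℤ/163ℤ: [162, 1]; 2 cycles in total.
sign(π) = (−1)^{n − #cycles} = (−1)^{163−2} = (−1)^161 = -1.
Via Zolotarev, sign(π_{137}) = (137|163) = -1.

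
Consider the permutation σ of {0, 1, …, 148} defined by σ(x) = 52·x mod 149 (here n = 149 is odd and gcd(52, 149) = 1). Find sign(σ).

Orbit of 100 under x↦52x: [100, 134, 114, 117, 124, 41, 46]… (length divides ord_149(52)).
Cycle type of π: 148 + 1; total 2 cycles.
sign(π) = (−1)^{n − #cycles} = (−1)^{149−2} = (−1)^147 = -1.
The Jacobi symbol (52|149) = -1 (Zolotarev) agrees.

-1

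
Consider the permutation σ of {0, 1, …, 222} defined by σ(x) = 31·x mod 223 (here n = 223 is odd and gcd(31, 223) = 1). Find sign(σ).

Trace 188: π^k(188) = [188, 30, 38, 63, 169, 110, 65] for k=0..6.
Decompose π into cycles: lengths [111, 111, 1] (3 cycles, including the fixed point 0).
sign(π) = (−1)^{n − #cycles} = (−1)^{223−3} = (−1)^220 = +1.

+1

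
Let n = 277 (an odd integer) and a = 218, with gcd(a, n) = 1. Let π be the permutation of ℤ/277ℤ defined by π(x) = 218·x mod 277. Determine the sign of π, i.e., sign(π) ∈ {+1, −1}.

+1

Orbit of 131 under x↦218x: [131, 27, 69, 84, 30, 169, 1]… (length divides ord_277(218)).
Cycle type of π: 23×12 + 1; total 13 cycles.
Σ(ℓ_i−1) = 277−13 = 264; sign = (−1)^264 = +1.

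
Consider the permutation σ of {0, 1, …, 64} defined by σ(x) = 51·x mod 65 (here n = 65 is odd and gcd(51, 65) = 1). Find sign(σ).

+1

Trace 1: π^k(1) = [1, 51] for k=0..1.
Decompose π into cycles: lengths [2, 2, 2, 2, 2, 2, 2, 2, 2, 2, 2, 2, 2, 2, 2, 2, 2, 2, 2, 2, 2, 2, 2, 2, 2, 2, 2, 2, 2, 2, 1, 1, 1, 1, 1] (35 cycles, including the fixed point 0).
With 35 cycles on 65 points, sign = (−1)^{65−35} = +1.
(51|65)_J = +1 (Zolotarev's lemma cross-check).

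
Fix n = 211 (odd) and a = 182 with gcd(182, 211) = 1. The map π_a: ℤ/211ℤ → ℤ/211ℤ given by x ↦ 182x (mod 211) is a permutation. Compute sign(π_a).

Trace 83: π^k(83) = [83, 125, 173, 47, 114, 70, 80] for k=0..6.
Decompose π into cycles: lengths [105, 105, 1] (3 cycles, including the fixed point 0).
3 cycles on 211: each ℓ→(−1)^(ℓ−1), product (−1)^208 = +1.

+1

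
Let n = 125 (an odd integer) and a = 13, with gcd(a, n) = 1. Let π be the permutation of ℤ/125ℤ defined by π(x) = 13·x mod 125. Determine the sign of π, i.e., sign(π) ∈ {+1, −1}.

Start at x=116: 116 → 8 → 104 → 102 → 76 → 113 → 94 → … (one orbit).
Cycle type of π: 100 + 20 + 4 + 1; total 4 cycles.
sign(π) = (−1)^{n − #cycles} = (−1)^{125−4} = (−1)^121 = -1.
Via Zolotarev, sign(π_{13}) = (13|125) = -1.

-1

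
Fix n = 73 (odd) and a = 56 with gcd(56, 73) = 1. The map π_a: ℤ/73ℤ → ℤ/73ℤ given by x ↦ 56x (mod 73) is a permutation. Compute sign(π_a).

-1

Orbit of 3 under x↦56x: [3, 22, 64, 7, 27, 52, 65]… (length divides ord_73(56)).
Decompose π into cycles: lengths [24, 24, 24, 1] (4 cycles, including the fixed point 0).
Σ(ℓ_i−1) = 73−4 = 69; sign = (−1)^69 = -1.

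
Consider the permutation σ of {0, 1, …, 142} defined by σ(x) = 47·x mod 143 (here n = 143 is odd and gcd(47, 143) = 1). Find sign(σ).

Start at x=34: 34 → 25 → 31 → 27 → 125 → 12 → 135 → … (one orbit).
Cycle lengths of π_47 on ℤ/143ℤ: [20, 20, 20, 20, 20, 20, 5, 5, 4, 4, 4, 1]; 12 cycles in total.
With 12 cycles on 143 points, sign = (−1)^{143−12} = -1.

-1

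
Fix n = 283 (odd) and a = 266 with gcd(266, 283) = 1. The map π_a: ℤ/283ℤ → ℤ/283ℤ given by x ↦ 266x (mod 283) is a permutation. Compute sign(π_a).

+1

Start at x=85: 85 → 253 → 227 → 103 → 230 → 52 → 248 → … (one orbit).
Cycle lengths of π_266 on ℤ/283ℤ: [141, 141, 1]; 3 cycles in total.
With 3 cycles on 283 points, sign = (−1)^{283−3} = +1.
The Jacobi symbol (266|283) = +1 (Zolotarev) agrees.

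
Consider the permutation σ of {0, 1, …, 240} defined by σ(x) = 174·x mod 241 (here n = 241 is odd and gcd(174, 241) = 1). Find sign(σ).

Start at x=90: 90 → 236 → 94 → 209 → 216 → 229 → 81 → … (one orbit).
Decompose π into cycles: lengths [120, 120, 1] (3 cycles, including the fixed point 0).
241 − 3 = 238 transpositions; sign(π) = (−1)^238 = +1.
(174|241)_J = +1 (Zolotarev's lemma cross-check).

+1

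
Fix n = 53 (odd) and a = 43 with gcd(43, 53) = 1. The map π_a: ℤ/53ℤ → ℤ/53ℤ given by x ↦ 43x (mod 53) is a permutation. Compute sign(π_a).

+1

Trace 4: π^k(4) = [4, 13, 29, 28, 38, 44, 37] for k=0..6.
3 cycles of lengths [26, 26, 1].
n − c = 53 − 3 = 50; sign = (−1)^50 = +1.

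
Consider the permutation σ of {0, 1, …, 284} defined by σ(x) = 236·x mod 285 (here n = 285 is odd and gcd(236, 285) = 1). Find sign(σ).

+1

Start at x=1: 1 → 236 → 121 → 56 → 106 → 221 → 1 (one orbit).
Cycle lengths of π_236 on ℤ/285ℤ: [6, 6, 6, 6, 6, 6, 6, 6, 6, 6, 6, 6, 6, 6, 6, 6, 6, 6, 6, 6, 6, 6, 6, 6, 6, 6, 6, 6, 6, 6, 6, 6, 6, 6, 6, 6, 6, 6, 6, 6, 6, 6, 6, 6, 6, 2, 2, 2, 2, 2, 1, 1, 1, 1, 1]; 55 cycles in total.
sign(π) = (−1)^{n − #cycles} = (−1)^{285−55} = (−1)^230 = +1.
Zolotarev: (236|285) = +1, matching the cycle-count sign.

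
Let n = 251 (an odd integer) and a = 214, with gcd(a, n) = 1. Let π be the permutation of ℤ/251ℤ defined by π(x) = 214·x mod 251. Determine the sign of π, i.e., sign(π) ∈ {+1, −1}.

+1

Orbit of 144 under x↦214x: [144, 194, 101, 28, 219, 180, 117]… (length divides ord_251(214)).
The orbit structure of x ↦ 214x mod 251: 3 orbits of sizes [125, 125, 1].
3 cycles on 251: each ℓ→(−1)^(ℓ−1), product (−1)^248 = +1.
(214|251)_J = +1 (Zolotarev's lemma cross-check).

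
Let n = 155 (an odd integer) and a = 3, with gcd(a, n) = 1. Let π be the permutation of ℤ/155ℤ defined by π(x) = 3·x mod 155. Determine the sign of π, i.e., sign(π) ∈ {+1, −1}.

Start at x=17: 17 → 51 → 153 → 149 → 137 → 101 → 148 → … (one orbit).
Decompose π into cycles: lengths [60, 60, 30, 4, 1] (5 cycles, including the fixed point 0).
sign(π) = (−1)^{n − #cycles} = (−1)^{155−5} = (−1)^150 = +1.

+1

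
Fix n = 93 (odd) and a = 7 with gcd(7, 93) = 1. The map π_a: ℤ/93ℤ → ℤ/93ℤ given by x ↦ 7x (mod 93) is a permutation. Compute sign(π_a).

+1

Start at x=16: 16 → 19 → 40 → 1 → 7 → 49 → 64 → … (one orbit).
The orbit structure of x ↦ 7x mod 93: 9 orbits of sizes [15, 15, 15, 15, 15, 15, 1, 1, 1].
9 cycles on 93: each ℓ→(−1)^(ℓ−1), product (−1)^84 = +1.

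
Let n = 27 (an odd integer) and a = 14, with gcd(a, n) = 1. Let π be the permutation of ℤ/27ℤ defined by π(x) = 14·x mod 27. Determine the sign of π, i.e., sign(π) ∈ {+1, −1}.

Trace 20: π^k(20) = [20, 10, 5, 16, 8, 4, 2] for k=0..6.
The orbit structure of x ↦ 14x mod 27: 4 orbits of sizes [18, 6, 2, 1].
4 cycles on 27: each ℓ→(−1)^(ℓ−1), product (−1)^23 = -1.

-1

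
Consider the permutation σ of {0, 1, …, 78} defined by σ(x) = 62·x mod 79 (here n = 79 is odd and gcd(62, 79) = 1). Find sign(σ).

+1

Orbit of 8 under x↦62x: [8, 22, 21, 38, 65, 1, 62]… (length divides ord_79(62)).
Cycle type of π: 13×6 + 1; total 7 cycles.
79 − 7 = 72 transpositions; sign(π) = (−1)^72 = +1.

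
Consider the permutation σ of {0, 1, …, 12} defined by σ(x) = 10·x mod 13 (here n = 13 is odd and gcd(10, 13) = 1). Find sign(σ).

Orbit of 9 under x↦10x: [9, 12, 3, 4, 1, 10]… (length divides ord_13(10)).
Decompose π into cycles: lengths [6, 6, 1] (3 cycles, including the fixed point 0).
sign(π) = (−1)^{n − #cycles} = (−1)^{13−3} = (−1)^10 = +1.
Check: (10/13) = +1 by Zolotarev.

+1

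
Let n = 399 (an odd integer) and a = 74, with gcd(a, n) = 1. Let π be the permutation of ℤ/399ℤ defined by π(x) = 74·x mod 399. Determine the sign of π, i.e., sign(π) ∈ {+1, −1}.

Orbit of 289 under x↦74x: [289, 239, 130, 44, 64, 347, 142]… (length divides ord_399(74)).
π_74 has 34 disjoint cycles with lengths [18, 18, 18, 18, 18, 18, 18, 18, 18, 18, 18, 18, 18, 18, 9, 9, 9, 9, 9, 9, 9, 9, 9, 9, 9, 9, 9, 9, 6, 6, 3, 3, 2, 1] on {0,…,398}.
sign(π) = (−1)^{n − #cycles} = (−1)^{399−34} = (−1)^365 = -1.
(74|399)_J = -1 (Zolotarev's lemma cross-check).

-1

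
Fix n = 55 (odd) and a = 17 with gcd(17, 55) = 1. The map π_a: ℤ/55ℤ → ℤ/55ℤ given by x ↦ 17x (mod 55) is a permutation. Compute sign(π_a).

+1

Orbit of 9 under x↦17x: [9, 43, 16, 52, 4, 13, 1]… (length divides ord_55(17)).
5 cycles of lengths [20, 20, 10, 4, 1].
sign(π) = (−1)^{n − #cycles} = (−1)^{55−5} = (−1)^50 = +1.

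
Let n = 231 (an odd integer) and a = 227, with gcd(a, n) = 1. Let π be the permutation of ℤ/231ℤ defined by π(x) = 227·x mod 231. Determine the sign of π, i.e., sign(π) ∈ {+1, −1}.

-1

Start at x=67: 67 → 194 → 148 → 101 → 58 → 230 → 4 → … (one orbit).
Cycle type of π: 30×6 + 10×3 + 6×3 + 2 + 1; total 14 cycles.
sign(π) = (−1)^{n − #cycles} = (−1)^{231−14} = (−1)^217 = -1.
(227|231)_J = -1 (Zolotarev's lemma cross-check).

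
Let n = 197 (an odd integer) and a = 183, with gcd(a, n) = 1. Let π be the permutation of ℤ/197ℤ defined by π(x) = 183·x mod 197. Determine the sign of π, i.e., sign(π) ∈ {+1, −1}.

-1

Orbit of 196 under x↦183x: [196, 14, 1, 183]… (length divides ord_197(183)).
The orbit structure of x ↦ 183x mod 197: 50 orbits of sizes [4, 4, 4, 4, 4, 4, 4, 4, 4, 4, 4, 4, 4, 4, 4, 4, 4, 4, 4, 4, 4, 4, 4, 4, 4, 4, 4, 4, 4, 4, 4, 4, 4, 4, 4, 4, 4, 4, 4, 4, 4, 4, 4, 4, 4, 4, 4, 4, 4, 1].
sign(π) = (−1)^{n − #cycles} = (−1)^{197−50} = (−1)^147 = -1.
Via Zolotarev, sign(π_{183}) = (183|197) = -1.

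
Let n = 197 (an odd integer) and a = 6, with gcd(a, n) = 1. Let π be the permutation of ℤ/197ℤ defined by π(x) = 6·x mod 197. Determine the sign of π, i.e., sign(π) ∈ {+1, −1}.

Orbit of 161 under x↦6x: [161, 178, 83, 104, 33, 1, 6]… (length divides ord_197(6)).
π_6 has 15 disjoint cycles with lengths [14, 14, 14, 14, 14, 14, 14, 14, 14, 14, 14, 14, 14, 14, 1] on {0,…,196}.
With 15 cycles on 197 points, sign = (−1)^{197−15} = +1.
Zolotarev: (6|197) = +1, matching the cycle-count sign.

+1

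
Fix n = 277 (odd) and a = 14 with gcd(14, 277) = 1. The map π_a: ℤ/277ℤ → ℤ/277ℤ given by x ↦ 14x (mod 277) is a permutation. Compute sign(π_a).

Orbit of 136 under x↦14x: [136, 242, 64, 65, 79, 275, 249]… (length divides ord_277(14)).
2 cycles of lengths [276, 1].
Σ(ℓ_i−1) = 277−2 = 275; sign = (−1)^275 = -1.

-1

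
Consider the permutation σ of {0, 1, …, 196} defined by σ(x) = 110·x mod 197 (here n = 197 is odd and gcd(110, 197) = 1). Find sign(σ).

-1

Trace 93: π^k(93) = [93, 183, 36, 20, 33, 84, 178] for k=0..6.
Cycle lengths of π_110 on ℤ/197ℤ: [28, 28, 28, 28, 28, 28, 28, 1]; 8 cycles in total.
sign(π) = (−1)^{n − #cycles} = (−1)^{197−8} = (−1)^189 = -1.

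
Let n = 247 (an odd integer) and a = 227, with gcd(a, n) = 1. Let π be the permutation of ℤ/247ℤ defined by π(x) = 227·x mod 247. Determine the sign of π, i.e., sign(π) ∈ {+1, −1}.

+1

Orbit of 153 under x↦227x: [153, 151, 191, 132, 77, 189, 172]… (length divides ord_247(227)).
29 cycles of lengths [12, 12, 12, 12, 12, 12, 12, 12, 12, 12, 12, 12, 12, 12, 12, 12, 12, 12, 12, 2, 2, 2, 2, 2, 2, 2, 2, 2, 1].
n − c = 247 − 29 = 218; sign = (−1)^218 = +1.
Check: (227/247) = +1 by Zolotarev.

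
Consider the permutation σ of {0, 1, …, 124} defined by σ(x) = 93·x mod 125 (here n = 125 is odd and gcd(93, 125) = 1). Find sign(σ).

Trace 32: π^k(32) = [32, 101, 18, 49, 57, 51, 118] for k=0..6.
π_93 has 12 disjoint cycles with lengths [20, 20, 20, 20, 20, 4, 4, 4, 4, 4, 4, 1] on {0,…,124}.
12 cycles on 125: each ℓ→(−1)^(ℓ−1), product (−1)^113 = -1.
Check: (93/125) = -1 by Zolotarev.

-1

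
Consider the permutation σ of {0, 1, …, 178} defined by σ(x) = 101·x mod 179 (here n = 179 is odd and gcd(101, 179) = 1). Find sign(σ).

Orbit of 129 under x↦101x: [129, 141, 100, 76, 158, 27, 42]… (length divides ord_179(101)).
Cycle lengths of π_101 on ℤ/179ℤ: [89, 89, 1]; 3 cycles in total.
3 cycles on 179: each ℓ→(−1)^(ℓ−1), product (−1)^176 = +1.

+1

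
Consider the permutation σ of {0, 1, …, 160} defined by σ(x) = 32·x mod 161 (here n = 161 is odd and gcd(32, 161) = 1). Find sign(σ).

Start at x=151: 151 → 2 → 64 → 116 → 9 → 127 → 39 → … (one orbit).
The orbit structure of x ↦ 32x mod 161: 9 orbits of sizes [33, 33, 33, 33, 11, 11, 3, 3, 1].
9 cycles on 161: each ℓ→(−1)^(ℓ−1), product (−1)^152 = +1.
Via Zolotarev, sign(π_{32}) = (32|161) = +1.

+1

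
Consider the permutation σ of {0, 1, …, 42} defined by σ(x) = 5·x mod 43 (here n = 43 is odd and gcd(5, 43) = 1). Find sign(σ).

Trace 28: π^k(28) = [28, 11, 12, 17, 42, 38, 18] for k=0..6.
Decompose π into cycles: lengths [42, 1] (2 cycles, including the fixed point 0).
With 2 cycles on 43 points, sign = (−1)^{43−2} = -1.
Zolotarev: (5|43) = -1, matching the cycle-count sign.

-1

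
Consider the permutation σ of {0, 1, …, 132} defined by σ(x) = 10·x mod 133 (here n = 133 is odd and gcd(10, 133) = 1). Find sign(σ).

+1

Trace 33: π^k(33) = [33, 64, 108, 16, 27, 4, 40] for k=0..6.
The orbit structure of x ↦ 10x mod 133: 9 orbits of sizes [18, 18, 18, 18, 18, 18, 18, 6, 1].
n − c = 133 − 9 = 124; sign = (−1)^124 = +1.
Zolotarev: (10|133) = +1, matching the cycle-count sign.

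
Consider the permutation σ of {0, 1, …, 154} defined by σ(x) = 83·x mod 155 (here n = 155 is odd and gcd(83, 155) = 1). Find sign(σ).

+1

Trace 48: π^k(48) = [48, 109, 57, 81, 58, 9, 127] for k=0..6.
Decompose π into cycles: lengths [60, 60, 30, 4, 1] (5 cycles, including the fixed point 0).
Σ(ℓ_i−1) = 155−5 = 150; sign = (−1)^150 = +1.
(83|155)_J = +1 (Zolotarev's lemma cross-check).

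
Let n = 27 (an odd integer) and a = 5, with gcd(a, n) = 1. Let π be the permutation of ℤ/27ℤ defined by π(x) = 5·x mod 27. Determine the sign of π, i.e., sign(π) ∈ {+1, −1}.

-1

Trace 8: π^k(8) = [8, 13, 11, 1, 5, 25, 17] for k=0..6.
Decompose π into cycles: lengths [18, 6, 2, 1] (4 cycles, including the fixed point 0).
sign(π) = (−1)^{n − #cycles} = (−1)^{27−4} = (−1)^23 = -1.
Via Zolotarev, sign(π_{5}) = (5|27) = -1.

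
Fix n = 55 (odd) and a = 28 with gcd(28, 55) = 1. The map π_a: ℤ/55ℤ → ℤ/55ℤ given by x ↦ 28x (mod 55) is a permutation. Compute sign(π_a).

Start at x=36: 36 → 18 → 9 → 32 → 16 → 8 → 4 → … (one orbit).
Cycle type of π: 20×2 + 10 + 4 + 1; total 5 cycles.
n − c = 55 − 5 = 50; sign = (−1)^50 = +1.

+1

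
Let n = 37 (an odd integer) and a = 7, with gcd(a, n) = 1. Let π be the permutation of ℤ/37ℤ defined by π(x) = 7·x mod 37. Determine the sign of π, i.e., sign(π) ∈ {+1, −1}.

Start at x=33: 33 → 9 → 26 → 34 → 16 → 1 → 7 → … (one orbit).
Cycle type of π: 9×4 + 1; total 5 cycles.
Σ(ℓ_i−1) = 37−5 = 32; sign = (−1)^32 = +1.
Zolotarev: (7|37) = +1, matching the cycle-count sign.

+1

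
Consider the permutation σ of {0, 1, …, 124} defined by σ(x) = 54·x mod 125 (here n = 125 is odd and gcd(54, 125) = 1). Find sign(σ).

+1

Trace 76: π^k(76) = [76, 104, 116, 14, 6, 74, 121] for k=0..6.
Cycle type of π: 50×2 + 10×2 + 2×2 + 1; total 7 cycles.
sign(π) = (−1)^{n − #cycles} = (−1)^{125−7} = (−1)^118 = +1.
(54|125)_J = +1 (Zolotarev's lemma cross-check).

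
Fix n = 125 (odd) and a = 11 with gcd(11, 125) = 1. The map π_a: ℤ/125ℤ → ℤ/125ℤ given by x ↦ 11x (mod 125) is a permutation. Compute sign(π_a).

+1

Trace 76: π^k(76) = [76, 86, 71, 31, 91, 1, 11] for k=0..6.
13 cycles of lengths [25, 25, 25, 25, 5, 5, 5, 5, 1, 1, 1, 1, 1].
Σ(ℓ_i−1) = 125−13 = 112; sign = (−1)^112 = +1.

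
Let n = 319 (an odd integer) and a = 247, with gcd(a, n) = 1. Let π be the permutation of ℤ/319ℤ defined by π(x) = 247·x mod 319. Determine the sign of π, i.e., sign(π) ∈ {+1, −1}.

Trace 166: π^k(166) = [166, 170, 201, 202, 130, 210, 192] for k=0..6.
Cycle lengths of π_247 on ℤ/319ℤ: [140, 140, 28, 5, 5, 1]; 6 cycles in total.
With 6 cycles on 319 points, sign = (−1)^{319−6} = -1.

-1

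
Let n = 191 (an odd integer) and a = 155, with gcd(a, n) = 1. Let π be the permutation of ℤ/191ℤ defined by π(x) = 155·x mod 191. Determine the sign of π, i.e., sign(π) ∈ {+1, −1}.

-1

Start at x=121: 121 → 37 → 5 → 11 → 177 → 122 → 1 → … (one orbit).
6 cycles of lengths [38, 38, 38, 38, 38, 1].
191 − 6 = 185 transpositions; sign(π) = (−1)^185 = -1.
Via Zolotarev, sign(π_{155}) = (155|191) = -1.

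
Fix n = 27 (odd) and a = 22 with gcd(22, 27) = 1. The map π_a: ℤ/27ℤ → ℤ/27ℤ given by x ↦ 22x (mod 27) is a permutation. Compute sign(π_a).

Orbit of 4 under x↦22x: [4, 7, 19, 13, 16, 1, 22]… (length divides ord_27(22)).
Cycle type of π: 9×2 + 3×2 + 1×3; total 7 cycles.
Σ(ℓ_i−1) = 27−7 = 20; sign = (−1)^20 = +1.
(22|27)_J = +1 (Zolotarev's lemma cross-check).

+1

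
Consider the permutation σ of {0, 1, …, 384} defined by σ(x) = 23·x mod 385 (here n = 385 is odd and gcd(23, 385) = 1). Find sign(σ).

Orbit of 331 under x↦23x: [331, 298, 309, 177, 221, 78, 254]… (length divides ord_385(23)).
66 cycles of lengths [12, 12, 12, 12, 12, 12, 12, 12, 12, 12, 12, 12, 12, 12, 12, 12, 12, 12, 12, 12, 12, 12, 4, 4, 4, 4, 4, 4, 4, 4, 4, 4, 4, 3, 3, 3, 3, 3, 3, 3, 3, 3, 3, 3, 3, 3, 3, 3, 3, 3, 3, 3, 3, 3, 3, 1, 1, 1, 1, 1, 1, 1, 1, 1, 1, 1].
385 − 66 = 319 transpositions; sign(π) = (−1)^319 = -1.
Zolotarev: (23|385) = -1, matching the cycle-count sign.

-1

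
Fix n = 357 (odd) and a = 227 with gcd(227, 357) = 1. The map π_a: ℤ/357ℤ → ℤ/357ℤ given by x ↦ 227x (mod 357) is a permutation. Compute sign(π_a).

Start at x=173: 173 → 1 → 227 → 121 → 335 → 4 → 194 → … (one orbit).
Cycle type of π: 48×6 + 16×3 + 6×3 + 2 + 1; total 14 cycles.
14 cycles on 357: each ℓ→(−1)^(ℓ−1), product (−1)^343 = -1.
Via Zolotarev, sign(π_{227}) = (227|357) = -1.

-1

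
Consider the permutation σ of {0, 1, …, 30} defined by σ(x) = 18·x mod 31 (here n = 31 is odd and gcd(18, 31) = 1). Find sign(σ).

+1

Trace 19: π^k(19) = [19, 1, 18, 14, 4, 10, 25] for k=0..6.
Decompose π into cycles: lengths [15, 15, 1] (3 cycles, including the fixed point 0).
31 − 3 = 28 transpositions; sign(π) = (−1)^28 = +1.
Zolotarev: (18|31) = +1, matching the cycle-count sign.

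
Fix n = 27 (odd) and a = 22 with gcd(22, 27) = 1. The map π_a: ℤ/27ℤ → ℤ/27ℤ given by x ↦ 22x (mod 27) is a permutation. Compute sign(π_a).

+1

Start at x=7: 7 → 19 → 13 → 16 → 1 → 22 → 25 → … (one orbit).
π_22 has 7 disjoint cycles with lengths [9, 9, 3, 3, 1, 1, 1] on {0,…,26}.
sign(π) = (−1)^{n − #cycles} = (−1)^{27−7} = (−1)^20 = +1.
(22|27)_J = +1 (Zolotarev's lemma cross-check).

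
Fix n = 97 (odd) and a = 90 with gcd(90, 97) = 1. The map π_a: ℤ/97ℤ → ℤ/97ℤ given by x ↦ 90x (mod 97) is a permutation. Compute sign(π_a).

-1

Trace 32: π^k(32) = [32, 67, 16, 82, 8, 41, 4] for k=0..6.
2 cycles of lengths [96, 1].
Σ(ℓ_i−1) = 97−2 = 95; sign = (−1)^95 = -1.
Via Zolotarev, sign(π_{90}) = (90|97) = -1.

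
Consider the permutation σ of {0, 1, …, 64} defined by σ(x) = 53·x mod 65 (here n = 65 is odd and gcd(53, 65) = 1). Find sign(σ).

-1

Orbit of 14 under x↦53x: [14, 27, 1, 53]… (length divides ord_65(53)).
The orbit structure of x ↦ 53x mod 65: 26 orbits of sizes [4, 4, 4, 4, 4, 4, 4, 4, 4, 4, 4, 4, 4, 1, 1, 1, 1, 1, 1, 1, 1, 1, 1, 1, 1, 1].
Σ(ℓ_i−1) = 65−26 = 39; sign = (−1)^39 = -1.
Via Zolotarev, sign(π_{53}) = (53|65) = -1.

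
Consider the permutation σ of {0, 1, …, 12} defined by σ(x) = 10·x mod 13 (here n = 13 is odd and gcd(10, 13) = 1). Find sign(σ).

Orbit of 1 under x↦10x: [1, 10, 9, 12, 3, 4]… (length divides ord_13(10)).
Decompose π into cycles: lengths [6, 6, 1] (3 cycles, including the fixed point 0).
13 − 3 = 10 transpositions; sign(π) = (−1)^10 = +1.

+1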